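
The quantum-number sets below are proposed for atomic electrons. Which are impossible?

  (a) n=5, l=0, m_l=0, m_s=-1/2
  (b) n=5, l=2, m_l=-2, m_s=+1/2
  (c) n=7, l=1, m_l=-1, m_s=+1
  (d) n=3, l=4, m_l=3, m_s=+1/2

(c) has m_s = +1, but an electron's spin must be ±1/2.
(d) has l = 4 ≥ n = 3, violating 0 ≤ l ≤ n−1.
The remaining sets (a), (b) satisfy all four rules.

(c) and (d)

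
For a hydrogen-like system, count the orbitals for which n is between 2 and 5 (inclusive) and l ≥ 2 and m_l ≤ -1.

Go shell by shell, enumerating (l, m_l) with l ≥ 2 and m_l ≤ -1:
n=3 → 2; n=4 → 5; n=5 → 9.
Total orbitals: 2 + 5 + 9 = 16.

16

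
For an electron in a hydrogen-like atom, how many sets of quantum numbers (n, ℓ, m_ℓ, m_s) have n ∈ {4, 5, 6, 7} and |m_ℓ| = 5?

12

Go shell by shell, enumerating (ℓ, m_ℓ) with |m_ℓ| = 5:
n=6 → 2; n=7 → 4.
Orbitals: 2 + 4 = 6. Including both spin states (m_s = ±1/2) gives 2 × 6 = 12 states.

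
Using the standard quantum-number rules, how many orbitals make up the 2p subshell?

A subshell has 2l+1 orbitals; with l = 1, that's 3.

3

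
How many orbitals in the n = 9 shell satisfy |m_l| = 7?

For n = 9, l ranges over 0 … 8.
The (l, m_l) pairs meeting |m_l| = 7 give: l=7 → 2; l=8 → 2.
Total orbitals: 2 + 2 = 4.

4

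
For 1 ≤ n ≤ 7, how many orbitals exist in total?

140

Total orbitals = 1² + 2² + 3² + 4² + 5² + 6² + 7² = 140.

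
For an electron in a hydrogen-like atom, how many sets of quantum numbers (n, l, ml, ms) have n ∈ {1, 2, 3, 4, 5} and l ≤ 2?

Treat each shell separately and count matching orbitals:
n=1 → 1; n=2 → 4; n=3 → 9; n=4 → 9; n=5 → 9.
Orbitals: 1 + 4 + 9 + 9 + 9 = 32. Including both spin states (ms = ±1/2) gives 2 × 32 = 64 states.

64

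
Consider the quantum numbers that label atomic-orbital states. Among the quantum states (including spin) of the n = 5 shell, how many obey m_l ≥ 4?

The n = 5 shell has l = 0 through 4; check each.
Orbitals with m_l ≥ 4, by l: l=4 → 1.
Orbitals: 1. Each orbital carries two spin states, so 1 × 2 = 2 states.

2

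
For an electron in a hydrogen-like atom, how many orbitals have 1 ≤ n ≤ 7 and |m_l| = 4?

12

Treat each shell separately and count matching orbitals:
n=5 → 2; n=6 → 4; n=7 → 6.
Total orbitals: 2 + 4 + 6 = 12.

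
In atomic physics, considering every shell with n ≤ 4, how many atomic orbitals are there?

Total orbitals = 1² + 2² + 3² + 4² = 30.

30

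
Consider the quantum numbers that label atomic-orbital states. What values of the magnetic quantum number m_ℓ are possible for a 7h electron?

The 7h subshell has ℓ = 5, and m_ℓ takes every integer from −ℓ to +ℓ. With ℓ = 5 that gives the 11 values -5, -4, -3, -2, -1, 0, 1, 2, 3, 4, 5.

-5, -4, -3, -2, -1, 0, 1, 2, 3, 4, 5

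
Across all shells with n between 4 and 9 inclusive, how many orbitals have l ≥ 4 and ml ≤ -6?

Work shell by shell — for each n, count the (l, ml) pairs that satisfy l ≥ 4 and ml ≤ -6:
n=7 → 1; n=8 → 3; n=9 → 6.
Total orbitals: 1 + 3 + 6 = 10.

10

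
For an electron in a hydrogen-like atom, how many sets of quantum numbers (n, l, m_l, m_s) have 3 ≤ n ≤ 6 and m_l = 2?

Go shell by shell, enumerating (l, m_l) with m_l = 2:
n=3 → 1; n=4 → 2; n=5 → 3; n=6 → 4.
Orbitals: 1 + 2 + 3 + 4 = 10. Including both spin states (m_s = ±1/2) gives 2 × 10 = 20 states.

20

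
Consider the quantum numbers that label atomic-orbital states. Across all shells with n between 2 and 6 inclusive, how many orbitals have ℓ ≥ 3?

Go shell by shell, enumerating (ℓ, m_ℓ) with ℓ ≥ 3:
n=4 → 7; n=5 → 16; n=6 → 27.
Total orbitals: 7 + 16 + 27 = 50.

50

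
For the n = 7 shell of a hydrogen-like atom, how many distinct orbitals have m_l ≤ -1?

21

With n = 7 the allowed l are 0, 1, …, 6.
The (l, m_l) pairs meeting m_l ≤ -1 give: l=1 → 1; l=2 → 2; l=3 → 3; l=4 → 4; l=5 → 5; l=6 → 6.
Total orbitals: 1 + 2 + 3 + 4 + 5 + 6 = 21.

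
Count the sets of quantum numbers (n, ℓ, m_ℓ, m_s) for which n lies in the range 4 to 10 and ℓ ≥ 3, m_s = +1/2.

Treat each shell separately and count matching orbitals:
n=4 → 7; n=5 → 16; n=6 → 27; n=7 → 40; n=8 → 55; n=9 → 72; n=10 → 91.
Orbitals: 7 + 16 + 27 + 40 + 55 + 72 + 91 = 308. With m_s fixed to +1/2 there is one state per orbital, so 308 states.

308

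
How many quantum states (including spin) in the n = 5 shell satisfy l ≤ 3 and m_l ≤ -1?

12

With n = 5 the allowed l are 0, 1, …, 4.
The (l, m_l) pairs meeting l ≤ 3 and m_l ≤ -1 give: l=1 → 1; l=2 → 2; l=3 → 3.
Orbitals: 1 + 2 + 3 = 6. Each orbital carries two spin states, so 6 × 2 = 12 states.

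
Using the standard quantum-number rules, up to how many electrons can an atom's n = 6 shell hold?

A shell holds 2n² electrons: 2 × 6² = 2 × 36 = 72.

72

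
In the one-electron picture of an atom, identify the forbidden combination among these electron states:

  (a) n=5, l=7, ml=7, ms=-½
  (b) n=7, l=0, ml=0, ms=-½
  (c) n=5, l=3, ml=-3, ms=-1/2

(a) has l = 7 ≥ n = 5, violating 0 ≤ l ≤ n−1.
The remaining sets (b), (c) satisfy all four rules.

(a)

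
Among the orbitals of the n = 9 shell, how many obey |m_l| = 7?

4

With n = 9 the allowed l are 0, 1, …, 8.
Per l-value: l=7 → 2; l=8 → 2.
Total orbitals: 2 + 2 = 4.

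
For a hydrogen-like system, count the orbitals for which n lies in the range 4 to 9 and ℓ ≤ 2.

Treat each shell separately and count matching orbitals:
n=4 → 9; n=5 → 9; n=6 → 9; n=7 → 9; n=8 → 9; n=9 → 9.
Total orbitals: 9 + 9 + 9 + 9 + 9 + 9 = 54.

54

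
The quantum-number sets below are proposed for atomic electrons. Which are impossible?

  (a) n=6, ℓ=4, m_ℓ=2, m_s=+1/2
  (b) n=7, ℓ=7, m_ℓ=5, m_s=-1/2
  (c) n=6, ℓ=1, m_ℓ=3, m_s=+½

(b) has ℓ = 7 ≥ n = 7, violating 0 ≤ ℓ ≤ n−1.
(c) has |m_ℓ| = 3 > ℓ = 1, violating −ℓ ≤ m_ℓ ≤ ℓ.
The remaining set (a) satisfies all four rules.

(b) and (c)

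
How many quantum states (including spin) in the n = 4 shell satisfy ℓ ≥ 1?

30

Contributions: ℓ=1 → 3; ℓ=2 → 5; ℓ=3 → 7.
Orbitals: 3 + 5 + 7 = 15. Each orbital carries two spin states, so 15 × 2 = 30 states.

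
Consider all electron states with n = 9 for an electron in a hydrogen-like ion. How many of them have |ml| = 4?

20

The (l, ml) pairs meeting |ml| = 4 give: l=4 → 2; l=5 → 2; l=6 → 2; l=7 → 2; l=8 → 2.
Orbitals: 2 + 2 + 2 + 2 + 2 = 10. Each orbital carries two spin states, so 10 × 2 = 20 states.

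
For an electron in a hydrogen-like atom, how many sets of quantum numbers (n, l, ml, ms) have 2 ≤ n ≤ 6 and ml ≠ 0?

140

Per-shell orbital counts meeting the constraint:
n=2 → 2; n=3 → 6; n=4 → 12; n=5 → 20; n=6 → 30.
Orbitals: 2 + 6 + 12 + 20 + 30 = 70. Including both spin states (ms = ±1/2) gives 2 × 70 = 140 states.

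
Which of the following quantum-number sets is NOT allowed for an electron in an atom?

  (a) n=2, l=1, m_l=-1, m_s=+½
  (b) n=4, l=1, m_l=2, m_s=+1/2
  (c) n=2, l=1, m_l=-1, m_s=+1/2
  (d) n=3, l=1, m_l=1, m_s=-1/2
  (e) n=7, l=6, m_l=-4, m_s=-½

(b) has |m_l| = 2 > l = 1, violating −l ≤ m_l ≤ l.
The remaining sets (a), (c), (d), (e) satisfy all four rules.

(b)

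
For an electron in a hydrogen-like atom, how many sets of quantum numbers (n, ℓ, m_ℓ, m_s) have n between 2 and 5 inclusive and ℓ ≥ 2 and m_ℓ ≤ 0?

44

Go shell by shell, enumerating (ℓ, m_ℓ) with ℓ ≥ 2 and m_ℓ ≤ 0:
n=3 → 3; n=4 → 7; n=5 → 12.
Orbitals: 3 + 7 + 12 = 22. Including both spin states (m_s = ±1/2) gives 2 × 22 = 44 states.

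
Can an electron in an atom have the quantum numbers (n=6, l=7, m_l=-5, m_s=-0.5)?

The orbital quantum number must satisfy 0 ≤ l ≤ n−1. With n = 6 the allowed l values are 0, 1, 2, 3, 4, 5, so l = 7 is out of range.

Invalid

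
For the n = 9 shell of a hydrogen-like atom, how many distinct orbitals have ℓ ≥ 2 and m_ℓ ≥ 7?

For n = 9, ℓ ranges over 0 … 8.
Contributions: ℓ=7 → 1; ℓ=8 → 2.
Total orbitals: 1 + 2 = 3.

3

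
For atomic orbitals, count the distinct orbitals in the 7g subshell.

A subshell has 2ℓ+1 orbitals; with ℓ = 4, that's 9.

9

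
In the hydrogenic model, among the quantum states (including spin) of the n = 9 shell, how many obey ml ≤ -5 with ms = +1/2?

The n = 9 shell has l = 0 through 8; check each.
The (l, ml) pairs meeting ml ≤ -5 give: l=5 → 1; l=6 → 2; l=7 → 3; l=8 → 4.
Orbitals: 1 + 2 + 3 + 4 = 10. With ms fixed to a single value there is one state per orbital, giving 10 states.

10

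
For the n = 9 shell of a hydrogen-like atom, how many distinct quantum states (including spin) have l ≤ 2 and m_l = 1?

4

With n = 9 the allowed l are 0, 1, …, 8.
Contributions: l=1 → 1; l=2 → 1.
Orbitals: 1 + 1 = 2. Each orbital carries two spin states, so 2 × 2 = 4 states.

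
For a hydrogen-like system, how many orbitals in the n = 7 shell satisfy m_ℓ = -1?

6

Per ℓ-value: ℓ=1 → 1; ℓ=2 → 1; ℓ=3 → 1; ℓ=4 → 1; ℓ=5 → 1; ℓ=6 → 1.
Total orbitals: 1 + 1 + 1 + 1 + 1 + 1 = 6.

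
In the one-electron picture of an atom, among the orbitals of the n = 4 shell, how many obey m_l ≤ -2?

3

For n = 4, l ranges over 0 … 3.
Per l-value: l=2 → 1; l=3 → 2.
Total orbitals: 1 + 2 = 3.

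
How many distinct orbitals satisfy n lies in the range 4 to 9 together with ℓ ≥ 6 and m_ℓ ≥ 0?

For each n in the range, tally the orbitals obeying ℓ ≥ 6 and m_ℓ ≥ 0:
n=7 → 7; n=8 → 15; n=9 → 24.
Total orbitals: 7 + 15 + 24 = 46.

46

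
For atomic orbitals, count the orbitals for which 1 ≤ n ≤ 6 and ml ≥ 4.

For each n in the range, tally the orbitals obeying ml ≥ 4:
n=5 → 1; n=6 → 3.
Total orbitals: 1 + 3 = 4.

4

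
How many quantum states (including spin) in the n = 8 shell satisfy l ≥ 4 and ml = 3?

8

The n = 8 shell has l = 0 through 7; check each.
The (l, ml) pairs meeting l ≥ 4 and ml = 3 give: l=4 → 1; l=5 → 1; l=6 → 1; l=7 → 1.
Orbitals: 1 + 1 + 1 + 1 = 4. Each orbital carries two spin states, so 4 × 2 = 8 states.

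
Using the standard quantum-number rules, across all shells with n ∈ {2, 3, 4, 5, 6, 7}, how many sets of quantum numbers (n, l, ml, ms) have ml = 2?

Go shell by shell, enumerating (l, ml) with ml = 2:
n=3 → 1; n=4 → 2; n=5 → 3; n=6 → 4; n=7 → 5.
Orbitals: 1 + 2 + 3 + 4 + 5 = 15. Including both spin states (ms = ±1/2) gives 2 × 15 = 30 states.

30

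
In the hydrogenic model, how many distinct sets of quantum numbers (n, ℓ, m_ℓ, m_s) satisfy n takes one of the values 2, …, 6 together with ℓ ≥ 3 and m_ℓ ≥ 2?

32

Work shell by shell — for each n, count the (ℓ, m_ℓ) pairs that satisfy ℓ ≥ 3 and m_ℓ ≥ 2:
n=4 → 2; n=5 → 5; n=6 → 9.
Orbitals: 2 + 5 + 9 = 16. Including both spin states (m_s = ±1/2) gives 2 × 16 = 32 states.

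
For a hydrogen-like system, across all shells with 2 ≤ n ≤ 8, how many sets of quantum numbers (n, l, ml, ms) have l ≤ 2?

116

Count contributing orbitals for each principal shell:
n=2 → 4; n=3 → 9; n=4 → 9; n=5 → 9; n=6 → 9; n=7 → 9; n=8 → 9.
Orbitals: 4 + 9 + 9 + 9 + 9 + 9 + 9 = 58. Including both spin states (ms = ±1/2) gives 2 × 58 = 116 states.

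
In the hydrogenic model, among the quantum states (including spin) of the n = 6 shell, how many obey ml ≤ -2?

For n = 6, l ranges over 0 … 5.
Per l-value: l=2 → 1; l=3 → 2; l=4 → 3; l=5 → 4.
Orbitals: 1 + 2 + 3 + 4 = 10. Each orbital carries two spin states, so 10 × 2 = 20 states.

20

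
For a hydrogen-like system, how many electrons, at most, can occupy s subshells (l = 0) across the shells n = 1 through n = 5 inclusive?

10

An s subshell (l = 0) exists for every n ≥ 1, so shells n = 1, 2, 3, 4, 5 each contribute one — 5 subshells.
Since each s subshell holds 2(2·0+1) = 2 electrons, the total is 5 × 2 = 10.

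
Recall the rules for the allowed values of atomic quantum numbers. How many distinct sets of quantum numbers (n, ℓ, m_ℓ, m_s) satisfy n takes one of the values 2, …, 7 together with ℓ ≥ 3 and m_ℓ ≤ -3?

40

Go shell by shell, enumerating (ℓ, m_ℓ) with ℓ ≥ 3 and m_ℓ ≤ -3:
n=4 → 1; n=5 → 3; n=6 → 6; n=7 → 10.
Orbitals: 1 + 3 + 6 + 10 = 20. Including both spin states (m_s = ±1/2) gives 2 × 20 = 40 states.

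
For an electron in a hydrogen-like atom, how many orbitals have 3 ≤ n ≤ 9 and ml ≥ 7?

For each n in the range, tally the orbitals obeying ml ≥ 7:
n=8 → 1; n=9 → 3.
Total orbitals: 1 + 3 = 4.

4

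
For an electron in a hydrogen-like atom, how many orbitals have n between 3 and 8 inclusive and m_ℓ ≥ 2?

56

Per-shell orbital counts meeting the constraint:
n=3 → 1; n=4 → 3; n=5 → 6; n=6 → 10; n=7 → 15; n=8 → 21.
Total orbitals: 1 + 3 + 6 + 10 + 15 + 21 = 56.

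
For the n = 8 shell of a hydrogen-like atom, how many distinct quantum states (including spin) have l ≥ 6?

56

With n = 8 the allowed l are 0, 1, …, 7.
Contributions: l=6 → 13; l=7 → 15.
Orbitals: 13 + 15 = 28. Each orbital carries two spin states, so 28 × 2 = 56 states.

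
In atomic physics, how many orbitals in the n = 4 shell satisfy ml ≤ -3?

Go through l = 0, …, 3 (the values permitted for n = 4).
Orbitals with ml ≤ -3, by l: l=3 → 1.
Total orbitals: 1.

1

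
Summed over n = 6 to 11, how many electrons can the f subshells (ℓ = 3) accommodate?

An f subshell (ℓ = 3) exists for every n ≥ 4, so shells n = 6, 7, 8, 9, 10, 11 each contribute one — 6 subshells.
Since each f subshell holds 2(2·3+1) = 14 electrons, the total is 6 × 14 = 84.

84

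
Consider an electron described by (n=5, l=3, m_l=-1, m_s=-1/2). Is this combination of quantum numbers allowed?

Yes

n = 5 is a positive integer. l = 3 satisfies 0 ≤ l ≤ n−1 = 4. m_l = -1 lies in the range −l … +l (here −3 … 3). m_s = -1/2 is one of ±1/2.
All four constraints are satisfied.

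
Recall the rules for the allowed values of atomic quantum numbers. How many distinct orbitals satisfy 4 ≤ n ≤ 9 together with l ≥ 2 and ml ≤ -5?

20

Go shell by shell, enumerating (l, ml) with l ≥ 2 and ml ≤ -5:
n=6 → 1; n=7 → 3; n=8 → 6; n=9 → 10.
Total orbitals: 1 + 3 + 6 + 10 = 20.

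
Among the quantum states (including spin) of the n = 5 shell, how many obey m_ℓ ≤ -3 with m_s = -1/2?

3

For n = 5, ℓ ranges over 0 … 4.
The (ℓ, m_ℓ) pairs meeting m_ℓ ≤ -3 give: ℓ=3 → 1; ℓ=4 → 2.
Orbitals: 1 + 2 = 3. With m_s fixed to a single value there is one state per orbital, giving 3 states.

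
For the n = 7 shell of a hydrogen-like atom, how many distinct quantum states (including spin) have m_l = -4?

The n = 7 shell has l = 0 through 6; check each.
Per l-value: l=4 → 1; l=5 → 1; l=6 → 1.
Orbitals: 1 + 1 + 1 = 3. Each orbital carries two spin states, so 3 × 2 = 6 states.

6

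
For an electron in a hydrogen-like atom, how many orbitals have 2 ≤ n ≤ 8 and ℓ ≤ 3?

For each n in the range, tally the orbitals obeying ℓ ≤ 3:
n=2 → 4; n=3 → 9; n=4 → 16; n=5 → 16; n=6 → 16; n=7 → 16; n=8 → 16.
Total orbitals: 4 + 9 + 16 + 16 + 16 + 16 + 16 = 93.

93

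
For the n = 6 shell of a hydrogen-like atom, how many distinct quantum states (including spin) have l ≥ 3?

The (l, m_l) pairs meeting l ≥ 3 give: l=3 → 7; l=4 → 9; l=5 → 11.
Orbitals: 7 + 9 + 11 = 27. Each orbital carries two spin states, so 27 × 2 = 54 states.

54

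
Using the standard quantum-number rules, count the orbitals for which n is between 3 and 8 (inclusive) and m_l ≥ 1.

Treat each shell separately and count matching orbitals:
n=3 → 3; n=4 → 6; n=5 → 10; n=6 → 15; n=7 → 21; n=8 → 28.
Total orbitals: 3 + 6 + 10 + 15 + 21 + 28 = 83.

83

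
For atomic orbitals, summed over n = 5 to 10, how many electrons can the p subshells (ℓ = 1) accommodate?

36

A p subshell (ℓ = 1) exists for every n ≥ 2, so shells n = 5, 6, 7, 8, 9, 10 each contribute one — 6 subshells.
Since each p subshell holds 2(2·1+1) = 6 electrons, the total is 6 × 6 = 36.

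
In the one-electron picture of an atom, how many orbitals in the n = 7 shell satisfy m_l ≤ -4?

6

The (l, m_l) pairs meeting m_l ≤ -4 give: l=4 → 1; l=5 → 2; l=6 → 3.
Total orbitals: 1 + 2 + 3 = 6.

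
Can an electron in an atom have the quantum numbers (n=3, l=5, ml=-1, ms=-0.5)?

No

The orbital quantum number must satisfy 0 ≤ l ≤ n−1. With n = 3 the allowed l values are 0, 1, 2, so l = 5 is out of range.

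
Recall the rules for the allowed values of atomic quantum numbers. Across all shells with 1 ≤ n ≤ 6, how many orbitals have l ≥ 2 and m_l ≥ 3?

10

Work shell by shell — for each n, count the (l, m_l) pairs that satisfy l ≥ 2 and m_l ≥ 3:
n=4 → 1; n=5 → 3; n=6 → 6.
Total orbitals: 1 + 3 + 6 = 10.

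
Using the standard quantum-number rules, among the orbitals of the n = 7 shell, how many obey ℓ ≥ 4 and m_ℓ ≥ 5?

3

For n = 7, ℓ ranges over 0 … 6.
Orbitals with ℓ ≥ 4 and m_ℓ ≥ 5, by ℓ: ℓ=5 → 1; ℓ=6 → 2.
Total orbitals: 1 + 2 = 3.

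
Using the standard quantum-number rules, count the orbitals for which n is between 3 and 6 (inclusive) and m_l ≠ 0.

For each n in the range, tally the orbitals obeying m_l ≠ 0:
n=3 → 6; n=4 → 12; n=5 → 20; n=6 → 30.
Total orbitals: 6 + 12 + 20 + 30 = 68.

68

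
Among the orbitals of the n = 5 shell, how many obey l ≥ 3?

16

Go through l = 0, …, 4 (the values permitted for n = 5).
The (l, ml) pairs meeting l ≥ 3 give: l=3 → 7; l=4 → 9.
Total orbitals: 7 + 9 = 16.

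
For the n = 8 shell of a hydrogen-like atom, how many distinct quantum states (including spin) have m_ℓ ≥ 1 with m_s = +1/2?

With n = 8 the allowed ℓ are 0, 1, …, 7.
Orbitals with m_ℓ ≥ 1, by ℓ: ℓ=1 → 1; ℓ=2 → 2; ℓ=3 → 3; ℓ=4 → 4; ℓ=5 → 5; ℓ=6 → 6; ℓ=7 → 7.
Orbitals: 1 + 2 + 3 + 4 + 5 + 6 + 7 = 28. With m_s fixed to a single value there is one state per orbital, giving 28 states.

28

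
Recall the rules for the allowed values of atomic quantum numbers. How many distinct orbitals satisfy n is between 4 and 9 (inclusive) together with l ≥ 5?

Treat each shell separately and count matching orbitals:
n=6 → 11; n=7 → 24; n=8 → 39; n=9 → 56.
Total orbitals: 11 + 24 + 39 + 56 = 130.

130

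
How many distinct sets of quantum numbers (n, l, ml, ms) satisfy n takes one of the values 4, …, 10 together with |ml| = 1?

168

Treat each shell separately and count matching orbitals:
n=4 → 6; n=5 → 8; n=6 → 10; n=7 → 12; n=8 → 14; n=9 → 16; n=10 → 18.
Orbitals: 6 + 8 + 10 + 12 + 14 + 16 + 18 = 84. Including both spin states (ms = ±1/2) gives 2 × 84 = 168 states.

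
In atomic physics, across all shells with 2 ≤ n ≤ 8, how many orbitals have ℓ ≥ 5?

Work shell by shell — for each n, count the (ℓ, m_ℓ) pairs that satisfy ℓ ≥ 5:
n=6 → 11; n=7 → 24; n=8 → 39.
Total orbitals: 11 + 24 + 39 = 74.

74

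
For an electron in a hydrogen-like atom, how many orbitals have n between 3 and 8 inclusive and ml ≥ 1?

83

Per-shell orbital counts meeting the constraint:
n=3 → 3; n=4 → 6; n=5 → 10; n=6 → 15; n=7 → 21; n=8 → 28.
Total orbitals: 3 + 6 + 10 + 15 + 21 + 28 = 83.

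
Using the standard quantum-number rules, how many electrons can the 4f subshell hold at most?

A subshell with l = 3 has 2l+1 = 7 orbitals, each holding 2 electrons (spin ±1/2), so 7 × 2 = 14.

14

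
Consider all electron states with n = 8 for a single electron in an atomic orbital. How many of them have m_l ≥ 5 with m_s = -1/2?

With n = 8 the allowed l are 0, 1, …, 7.
Orbitals with m_l ≥ 5, by l: l=5 → 1; l=6 → 2; l=7 → 3.
Orbitals: 1 + 2 + 3 = 6. With m_s fixed to a single value there is one state per orbital, giving 6 states.

6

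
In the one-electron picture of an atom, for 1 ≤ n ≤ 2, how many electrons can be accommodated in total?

Total orbitals = 1² + 2² = 5. Doubling for spin gives 10 electrons.

10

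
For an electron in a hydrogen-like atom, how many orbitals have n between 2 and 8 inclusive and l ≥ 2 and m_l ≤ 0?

For each n in the range, tally the orbitals obeying l ≥ 2 and m_l ≤ 0:
n=3 → 3; n=4 → 7; n=5 → 12; n=6 → 18; n=7 → 25; n=8 → 33.
Total orbitals: 3 + 7 + 12 + 18 + 25 + 33 = 98.

98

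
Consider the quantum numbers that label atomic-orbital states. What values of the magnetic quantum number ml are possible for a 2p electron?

-1, 0, 1

The 2p subshell has l = 1, and ml takes every integer from −l to +l. With l = 1 that gives the 3 values -1, 0, 1.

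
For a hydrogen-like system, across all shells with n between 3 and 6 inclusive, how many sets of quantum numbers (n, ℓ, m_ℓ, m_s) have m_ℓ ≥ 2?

40

Per-shell orbital counts meeting the constraint:
n=3 → 1; n=4 → 3; n=5 → 6; n=6 → 10.
Orbitals: 1 + 3 + 6 + 10 = 20. Including both spin states (m_s = ±1/2) gives 2 × 20 = 40 states.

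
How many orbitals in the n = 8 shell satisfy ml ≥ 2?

For n = 8, l ranges over 0 … 7.
Per l-value: l=2 → 1; l=3 → 2; l=4 → 3; l=5 → 4; l=6 → 5; l=7 → 6.
Total orbitals: 1 + 2 + 3 + 4 + 5 + 6 = 21.

21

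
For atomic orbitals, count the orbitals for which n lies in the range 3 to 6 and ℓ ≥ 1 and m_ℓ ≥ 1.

Count contributing orbitals for each principal shell:
n=3 → 3; n=4 → 6; n=5 → 10; n=6 → 15.
Total orbitals: 3 + 6 + 10 + 15 = 34.

34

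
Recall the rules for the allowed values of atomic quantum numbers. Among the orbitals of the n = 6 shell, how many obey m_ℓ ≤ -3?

6

The n = 6 shell has ℓ = 0 through 5; check each.
Per ℓ-value: ℓ=3 → 1; ℓ=4 → 2; ℓ=5 → 3.
Total orbitals: 1 + 2 + 3 = 6.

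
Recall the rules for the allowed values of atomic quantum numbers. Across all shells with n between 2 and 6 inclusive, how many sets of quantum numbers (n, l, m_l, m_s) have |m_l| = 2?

Count contributing orbitals for each principal shell:
n=3 → 2; n=4 → 4; n=5 → 6; n=6 → 8.
Orbitals: 2 + 4 + 6 + 8 = 20. Including both spin states (m_s = ±1/2) gives 2 × 20 = 40 states.

40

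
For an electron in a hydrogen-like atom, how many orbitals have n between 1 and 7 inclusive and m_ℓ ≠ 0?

Count contributing orbitals for each principal shell:
n=2 → 2; n=3 → 6; n=4 → 12; n=5 → 20; n=6 → 30; n=7 → 42.
Total orbitals: 2 + 6 + 12 + 20 + 30 + 42 = 112.

112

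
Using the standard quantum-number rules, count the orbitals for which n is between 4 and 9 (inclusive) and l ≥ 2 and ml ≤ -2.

83

Per-shell orbital counts meeting the constraint:
n=4 → 3; n=5 → 6; n=6 → 10; n=7 → 15; n=8 → 21; n=9 → 28.
Total orbitals: 3 + 6 + 10 + 15 + 21 + 28 = 83.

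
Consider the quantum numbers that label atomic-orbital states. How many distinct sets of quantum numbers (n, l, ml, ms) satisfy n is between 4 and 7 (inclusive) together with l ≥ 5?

70

Work shell by shell — for each n, count the (l, ml) pairs that satisfy l ≥ 5:
n=6 → 11; n=7 → 24.
Orbitals: 11 + 24 = 35. Including both spin states (ms = ±1/2) gives 2 × 35 = 70 states.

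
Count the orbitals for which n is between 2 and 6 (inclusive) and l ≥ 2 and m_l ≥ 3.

Treat each shell separately and count matching orbitals:
n=4 → 1; n=5 → 3; n=6 → 6.
Total orbitals: 1 + 3 + 6 = 10.

10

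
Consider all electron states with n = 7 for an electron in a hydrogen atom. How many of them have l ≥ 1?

Per l-value: l=1 → 3; l=2 → 5; l=3 → 7; l=4 → 9; l=5 → 11; l=6 → 13.
Orbitals: 3 + 5 + 7 + 9 + 11 + 13 = 48. Each orbital carries two spin states, so 48 × 2 = 96 states.

96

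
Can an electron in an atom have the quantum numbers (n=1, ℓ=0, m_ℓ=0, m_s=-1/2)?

n = 1 is a positive integer. ℓ = 0 satisfies 0 ≤ ℓ ≤ n−1 = 0. m_ℓ = 0 lies in the range −ℓ … +ℓ (here 0). m_s = -1/2 is one of ±1/2.
All four constraints are satisfied.

Valid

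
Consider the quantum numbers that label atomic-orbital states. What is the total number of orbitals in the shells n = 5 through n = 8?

Shell n has n² orbitals: 5²=25 + 6²=36 + 7²=49 + 8²=64 = 174 orbitals.

174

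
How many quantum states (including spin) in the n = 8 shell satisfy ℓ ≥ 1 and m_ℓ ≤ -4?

Go through ℓ = 0, …, 7 (the values permitted for n = 8).
Contributions: ℓ=4 → 1; ℓ=5 → 2; ℓ=6 → 3; ℓ=7 → 4.
Orbitals: 1 + 2 + 3 + 4 = 10. Each orbital carries two spin states, so 10 × 2 = 20 states.

20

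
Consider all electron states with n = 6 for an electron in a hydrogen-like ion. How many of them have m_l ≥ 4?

The (l, m_l) pairs meeting m_l ≥ 4 give: l=4 → 1; l=5 → 2.
Orbitals: 1 + 2 = 3. Each orbital carries two spin states, so 3 × 2 = 6 states.

6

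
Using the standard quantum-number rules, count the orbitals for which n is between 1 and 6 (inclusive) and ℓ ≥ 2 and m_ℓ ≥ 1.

30

Per-shell orbital counts meeting the constraint:
n=3 → 2; n=4 → 5; n=5 → 9; n=6 → 14.
Total orbitals: 2 + 5 + 9 + 14 = 30.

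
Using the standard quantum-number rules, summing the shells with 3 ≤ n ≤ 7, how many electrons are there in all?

Shell n has n² orbitals: 3²=9 + 4²=16 + 5²=25 + 6²=36 + 7²=49 = 135 orbitals.
Two spin states per orbital: 2 × 135 = 270 electrons.

270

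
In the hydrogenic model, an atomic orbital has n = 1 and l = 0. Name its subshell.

l = 0 corresponds to the letter 's', so the subshell is 1s.

1s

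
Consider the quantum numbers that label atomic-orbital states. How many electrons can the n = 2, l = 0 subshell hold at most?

2

A subshell with l = 0 has 2l+1 = 1 orbital, each holding 2 electrons (spin ±1/2), so 1 × 2 = 2.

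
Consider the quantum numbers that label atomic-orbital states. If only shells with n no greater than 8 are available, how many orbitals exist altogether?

204

Total orbitals = 1² + 2² + 3² + 4² + 5² + 6² + 7² + 8² = 204.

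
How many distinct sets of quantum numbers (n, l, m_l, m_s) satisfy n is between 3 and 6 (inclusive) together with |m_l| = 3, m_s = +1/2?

12

Go shell by shell, enumerating (l, m_l) with |m_l| = 3:
n=4 → 2; n=5 → 4; n=6 → 6.
Orbitals: 2 + 4 + 6 = 12. With m_s fixed to +1/2 there is one state per orbital, so 12 states.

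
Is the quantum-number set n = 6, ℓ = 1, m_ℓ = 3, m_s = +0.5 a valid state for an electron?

Not allowed

The magnetic quantum number must satisfy −ℓ ≤ m_ℓ ≤ ℓ. With ℓ = 1, m_ℓ can only be -1, 0, 1, so m_ℓ = 3 is forbidden.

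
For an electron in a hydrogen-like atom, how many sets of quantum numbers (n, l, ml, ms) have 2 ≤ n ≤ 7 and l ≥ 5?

70

Go shell by shell, enumerating (l, ml) with l ≥ 5:
n=6 → 11; n=7 → 24.
Orbitals: 11 + 24 = 35. Including both spin states (ms = ±1/2) gives 2 × 35 = 70 states.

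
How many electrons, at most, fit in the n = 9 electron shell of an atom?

162

A shell holds 2n² electrons: 2 × 9² = 2 × 81 = 162.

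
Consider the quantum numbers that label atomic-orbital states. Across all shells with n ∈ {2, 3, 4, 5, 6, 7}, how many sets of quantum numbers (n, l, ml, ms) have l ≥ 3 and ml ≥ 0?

100

Work shell by shell — for each n, count the (l, ml) pairs that satisfy l ≥ 3 and ml ≥ 0:
n=4 → 4; n=5 → 9; n=6 → 15; n=7 → 22.
Orbitals: 4 + 9 + 15 + 22 = 50. Including both spin states (ms = ±1/2) gives 2 × 50 = 100 states.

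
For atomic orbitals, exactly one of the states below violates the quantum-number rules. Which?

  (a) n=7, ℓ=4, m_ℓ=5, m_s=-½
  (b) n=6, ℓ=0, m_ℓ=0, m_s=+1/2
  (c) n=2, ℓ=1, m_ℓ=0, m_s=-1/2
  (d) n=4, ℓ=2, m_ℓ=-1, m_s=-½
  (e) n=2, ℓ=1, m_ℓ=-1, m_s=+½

(a)

(a) has |m_ℓ| = 5 > ℓ = 4, violating −ℓ ≤ m_ℓ ≤ ℓ.
The remaining sets (b), (c), (d), (e) satisfy all four rules.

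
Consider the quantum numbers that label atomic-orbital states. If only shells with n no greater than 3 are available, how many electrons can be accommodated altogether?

28

Total orbitals = 1² + 2² + 3² = 14. Doubling for spin gives 28 electrons.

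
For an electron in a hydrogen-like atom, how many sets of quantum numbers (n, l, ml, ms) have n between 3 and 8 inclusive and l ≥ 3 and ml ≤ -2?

100

Count contributing orbitals for each principal shell:
n=4 → 2; n=5 → 5; n=6 → 9; n=7 → 14; n=8 → 20.
Orbitals: 2 + 5 + 9 + 14 + 20 = 50. Including both spin states (ms = ±1/2) gives 2 × 50 = 100 states.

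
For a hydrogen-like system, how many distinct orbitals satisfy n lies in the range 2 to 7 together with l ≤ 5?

Count contributing orbitals for each principal shell:
n=2 → 4; n=3 → 9; n=4 → 16; n=5 → 25; n=6 → 36; n=7 → 36.
Total orbitals: 4 + 9 + 16 + 25 + 36 + 36 = 126.

126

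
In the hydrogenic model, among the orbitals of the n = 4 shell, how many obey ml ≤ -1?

6

Per l-value: l=1 → 1; l=2 → 2; l=3 → 3.
Total orbitals: 1 + 2 + 3 = 6.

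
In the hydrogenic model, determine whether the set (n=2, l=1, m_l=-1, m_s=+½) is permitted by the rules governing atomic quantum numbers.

Yes

n = 2 is a positive integer. l = 1 satisfies 0 ≤ l ≤ n−1 = 1. m_l = -1 lies in the range −l … +l (here −1 … 1). m_s = +1/2 is one of ±1/2.
All four constraints are satisfied.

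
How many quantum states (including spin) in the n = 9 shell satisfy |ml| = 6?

12

With n = 9 the allowed l are 0, 1, …, 8.
Per l-value: l=6 → 2; l=7 → 2; l=8 → 2.
Orbitals: 2 + 2 + 2 = 6. Each orbital carries two spin states, so 6 × 2 = 12 states.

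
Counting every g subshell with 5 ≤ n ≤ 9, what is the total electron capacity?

A g subshell (l = 4) exists for every n ≥ 5, so shells n = 5, 6, 7, 8, 9 each contribute one — 5 subshells.
Since each g subshell holds 2(2·4+1) = 18 electrons, the total is 5 × 18 = 90.

90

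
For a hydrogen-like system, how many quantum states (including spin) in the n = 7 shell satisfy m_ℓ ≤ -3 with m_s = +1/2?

10

The n = 7 shell has ℓ = 0 through 6; check each.
Per ℓ-value: ℓ=3 → 1; ℓ=4 → 2; ℓ=5 → 3; ℓ=6 → 4.
Orbitals: 1 + 2 + 3 + 4 = 10. With m_s fixed to a single value there is one state per orbital, giving 10 states.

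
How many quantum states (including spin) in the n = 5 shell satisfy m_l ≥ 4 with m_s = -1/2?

1

The n = 5 shell has l = 0 through 4; check each.
Contributions: l=4 → 1.
Orbitals: 1. With m_s fixed to a single value there is one state per orbital, giving 1 state.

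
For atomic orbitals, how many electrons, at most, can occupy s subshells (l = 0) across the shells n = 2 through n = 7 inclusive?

12

An s subshell (l = 0) exists for every n ≥ 1, so shells n = 2, 3, 4, 5, 6, 7 each contribute one — 6 subshells.
Since each s subshell holds 2(2·0+1) = 2 electrons, the total is 6 × 2 = 12.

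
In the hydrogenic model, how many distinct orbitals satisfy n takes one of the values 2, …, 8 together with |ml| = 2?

Treat each shell separately and count matching orbitals:
n=3 → 2; n=4 → 4; n=5 → 6; n=6 → 8; n=7 → 10; n=8 → 12.
Total orbitals: 2 + 4 + 6 + 8 + 10 + 12 = 42.

42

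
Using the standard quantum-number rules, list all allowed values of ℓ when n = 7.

0, 1, 2, 3, 4, 5, 6

ℓ is an integer with 0 ≤ ℓ ≤ n−1, so for n = 7: ℓ = 0, 1, 2, 3, 4, 5, 6.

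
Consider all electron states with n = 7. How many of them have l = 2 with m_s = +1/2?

5

With n = 7 the allowed l are 0, 1, …, 6.
Orbitals with l = 2, by l: l=2 → 5.
Orbitals: 5. With m_s fixed to a single value there is one state per orbital, giving 5 states.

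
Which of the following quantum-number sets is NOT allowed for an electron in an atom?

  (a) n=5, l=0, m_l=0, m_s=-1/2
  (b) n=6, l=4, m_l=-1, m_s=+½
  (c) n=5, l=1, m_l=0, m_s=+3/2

(c) has m_s = +3/2, but an electron's spin must be ±1/2.
The remaining sets (a), (b) satisfy all four rules.

(c)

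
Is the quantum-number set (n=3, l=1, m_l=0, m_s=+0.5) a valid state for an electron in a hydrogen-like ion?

Valid

n = 3 is a positive integer. l = 1 satisfies 0 ≤ l ≤ n−1 = 2. m_l = 0 lies in the range −l … +l (here −1 … 1). m_s = +1/2 is one of ±1/2.
All four constraints are satisfied.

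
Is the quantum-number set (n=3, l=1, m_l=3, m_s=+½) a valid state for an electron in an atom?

The magnetic quantum number must satisfy −l ≤ m_l ≤ l. With l = 1, m_l can only be -1, 0, 1, so m_l = 3 is forbidden.

Invalid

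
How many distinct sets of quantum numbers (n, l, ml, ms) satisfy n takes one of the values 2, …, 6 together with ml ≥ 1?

70

Treat each shell separately and count matching orbitals:
n=2 → 1; n=3 → 3; n=4 → 6; n=5 → 10; n=6 → 15.
Orbitals: 1 + 3 + 6 + 10 + 15 = 35. Including both spin states (ms = ±1/2) gives 2 × 35 = 70 states.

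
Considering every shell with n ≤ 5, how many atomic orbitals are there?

55

Total orbitals = 1² + 2² + 3² + 4² + 5² = 55.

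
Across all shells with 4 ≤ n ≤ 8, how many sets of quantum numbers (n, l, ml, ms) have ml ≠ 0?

Treat each shell separately and count matching orbitals:
n=4 → 12; n=5 → 20; n=6 → 30; n=7 → 42; n=8 → 56.
Orbitals: 12 + 20 + 30 + 42 + 56 = 160. Including both spin states (ms = ±1/2) gives 2 × 160 = 320 states.

320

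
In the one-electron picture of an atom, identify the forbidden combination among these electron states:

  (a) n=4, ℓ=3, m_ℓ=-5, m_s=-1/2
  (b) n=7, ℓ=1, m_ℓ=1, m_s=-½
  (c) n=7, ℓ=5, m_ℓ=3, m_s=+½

(a)

(a) has |m_ℓ| = 5 > ℓ = 3, violating −ℓ ≤ m_ℓ ≤ ℓ.
The remaining sets (b), (c) satisfy all four rules.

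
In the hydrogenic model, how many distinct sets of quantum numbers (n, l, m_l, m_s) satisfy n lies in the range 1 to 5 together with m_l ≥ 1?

Go shell by shell, enumerating (l, m_l) with m_l ≥ 1:
n=2 → 1; n=3 → 3; n=4 → 6; n=5 → 10.
Orbitals: 1 + 3 + 6 + 10 = 20. Including both spin states (m_s = ±1/2) gives 2 × 20 = 40 states.

40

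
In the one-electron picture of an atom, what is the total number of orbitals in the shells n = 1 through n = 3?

14

Shell n has n² orbitals: 1²=1 + 2²=4 + 3²=9 = 14 orbitals.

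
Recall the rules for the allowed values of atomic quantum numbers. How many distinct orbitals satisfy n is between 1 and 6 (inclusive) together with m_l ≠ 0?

For each n in the range, tally the orbitals obeying m_l ≠ 0:
n=2 → 2; n=3 → 6; n=4 → 12; n=5 → 20; n=6 → 30.
Total orbitals: 2 + 6 + 12 + 20 + 30 = 70.

70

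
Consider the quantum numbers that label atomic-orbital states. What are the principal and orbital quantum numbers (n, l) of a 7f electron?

n = 7, l = 3

The leading integer gives n = 7; the letter 'f' means l = 3.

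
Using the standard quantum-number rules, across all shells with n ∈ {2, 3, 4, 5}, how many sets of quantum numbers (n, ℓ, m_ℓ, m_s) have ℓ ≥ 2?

Work shell by shell — for each n, count the (ℓ, m_ℓ) pairs that satisfy ℓ ≥ 2:
n=3 → 5; n=4 → 12; n=5 → 21.
Orbitals: 5 + 12 + 21 = 38. Including both spin states (m_s = ±1/2) gives 2 × 38 = 76 states.

76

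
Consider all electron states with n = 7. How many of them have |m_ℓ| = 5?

8

With n = 7 the allowed ℓ are 0, 1, …, 6.
Per ℓ-value: ℓ=5 → 2; ℓ=6 → 2.
Orbitals: 2 + 2 = 4. Each orbital carries two spin states, so 4 × 2 = 8 states.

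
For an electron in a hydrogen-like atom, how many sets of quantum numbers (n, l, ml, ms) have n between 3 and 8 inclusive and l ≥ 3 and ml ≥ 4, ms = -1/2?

Count contributing orbitals for each principal shell:
n=5 → 1; n=6 → 3; n=7 → 6; n=8 → 10.
Orbitals: 1 + 3 + 6 + 10 = 20. With ms fixed to -1/2 there is one state per orbital, so 20 states.

20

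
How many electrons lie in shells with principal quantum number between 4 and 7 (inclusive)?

252

Shell n has n² orbitals: 4²=16 + 5²=25 + 6²=36 + 7²=49 = 126 orbitals.
Two spin states per orbital: 2 × 126 = 252 electrons.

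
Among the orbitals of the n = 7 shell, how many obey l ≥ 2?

45

Contributions: l=2 → 5; l=3 → 7; l=4 → 9; l=5 → 11; l=6 → 13.
Total orbitals: 5 + 7 + 9 + 11 + 13 = 45.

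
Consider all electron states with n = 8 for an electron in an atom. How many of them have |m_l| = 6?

8

Go through l = 0, …, 7 (the values permitted for n = 8).
Orbitals with |m_l| = 6, by l: l=6 → 2; l=7 → 2.
Orbitals: 2 + 2 = 4. Each orbital carries two spin states, so 4 × 2 = 8 states.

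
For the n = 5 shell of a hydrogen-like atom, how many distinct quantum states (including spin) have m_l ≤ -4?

2

With n = 5 the allowed l are 0, 1, …, 4.
The (l, m_l) pairs meeting m_l ≤ -4 give: l=4 → 1.
Orbitals: 1. Each orbital carries two spin states, so 1 × 2 = 2 states.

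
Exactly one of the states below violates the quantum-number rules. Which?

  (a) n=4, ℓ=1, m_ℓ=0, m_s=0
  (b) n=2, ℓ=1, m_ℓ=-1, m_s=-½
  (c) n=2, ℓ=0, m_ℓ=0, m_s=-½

(a) has m_s = 0, but an electron's spin must be ±1/2.
The remaining sets (b), (c) satisfy all four rules.

(a)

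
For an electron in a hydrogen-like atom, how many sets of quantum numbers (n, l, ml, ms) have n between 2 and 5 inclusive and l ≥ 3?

46

Per-shell orbital counts meeting the constraint:
n=4 → 7; n=5 → 16.
Orbitals: 7 + 16 = 23. Including both spin states (ms = ±1/2) gives 2 × 23 = 46 states.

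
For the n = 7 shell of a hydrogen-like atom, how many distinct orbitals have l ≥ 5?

The (l, ml) pairs meeting l ≥ 5 give: l=5 → 11; l=6 → 13.
Total orbitals: 11 + 13 = 24.

24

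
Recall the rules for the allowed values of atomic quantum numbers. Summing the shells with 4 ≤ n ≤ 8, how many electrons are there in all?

380

Shell n has n² orbitals: 4²=16 + 5²=25 + 6²=36 + 7²=49 + 8²=64 = 190 orbitals.
Two spin states per orbital: 2 × 190 = 380 electrons.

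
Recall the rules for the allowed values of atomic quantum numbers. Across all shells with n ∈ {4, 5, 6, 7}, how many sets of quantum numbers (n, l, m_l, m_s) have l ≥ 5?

Treat each shell separately and count matching orbitals:
n=6 → 11; n=7 → 24.
Orbitals: 11 + 24 = 35. Including both spin states (m_s = ±1/2) gives 2 × 35 = 70 states.

70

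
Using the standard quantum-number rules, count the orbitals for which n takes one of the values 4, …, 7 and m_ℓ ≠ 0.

Per-shell orbital counts meeting the constraint:
n=4 → 12; n=5 → 20; n=6 → 30; n=7 → 42.
Total orbitals: 12 + 20 + 30 + 42 = 104.

104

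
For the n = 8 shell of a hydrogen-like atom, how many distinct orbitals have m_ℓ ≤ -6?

Go through ℓ = 0, …, 7 (the values permitted for n = 8).
Orbitals with m_ℓ ≤ -6, by ℓ: ℓ=6 → 1; ℓ=7 → 2.
Total orbitals: 1 + 2 = 3.

3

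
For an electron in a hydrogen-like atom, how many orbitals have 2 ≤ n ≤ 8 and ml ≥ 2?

56

Per-shell orbital counts meeting the constraint:
n=3 → 1; n=4 → 3; n=5 → 6; n=6 → 10; n=7 → 15; n=8 → 21.
Total orbitals: 1 + 3 + 6 + 10 + 15 + 21 = 56.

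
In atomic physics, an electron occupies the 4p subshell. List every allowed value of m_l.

The 4p subshell has l = 1, and m_l takes every integer from −l to +l. With l = 1 that gives the 3 values -1, 0, 1.

-1, 0, 1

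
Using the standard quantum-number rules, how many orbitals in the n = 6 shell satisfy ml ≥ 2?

10

For n = 6, l ranges over 0 … 5.
Per l-value: l=2 → 1; l=3 → 2; l=4 → 3; l=5 → 4.
Total orbitals: 1 + 2 + 3 + 4 = 10.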